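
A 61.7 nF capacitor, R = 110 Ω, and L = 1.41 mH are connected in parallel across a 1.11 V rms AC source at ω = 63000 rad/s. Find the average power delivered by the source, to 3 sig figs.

11.2 mW

X_L = ωL = 88.8 Ω
X_C = 1/(ωC) = 257 Ω
Parallel: admittances add. Y = 1/R + 1/(jωL) + jωC
Y = (0.00909 − j0.00737) S
|Y| = 0.0117 S → |Z| = 1/|Y| = 85.4 Ω, ∠Z = −∠Y = 39.0°
I = V/|Z| = 13.0 mA
P = VI cos φ = 1.11 × 0.0130 × cos(39.0°) = 11.2 mW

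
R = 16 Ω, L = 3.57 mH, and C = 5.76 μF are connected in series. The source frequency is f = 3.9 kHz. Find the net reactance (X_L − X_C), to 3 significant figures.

80.4 Ω

ω = 2πf = 24500 rad/s
X_L = ωL = 87.5 Ω
X_C = 1/(ωC) = 7.08 Ω
X = 87.5 − 7.08 = 80.4 Ω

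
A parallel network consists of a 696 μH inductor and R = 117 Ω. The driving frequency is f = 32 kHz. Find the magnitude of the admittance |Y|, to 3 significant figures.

11.1 mS

ω = 2πf = 201100 rad/s
X_L = ωL = 140 Ω
Parallel: admittances add. Y = 1/R + 1/(jωL)
Y = (0.00855 − j0.00715) S
|Y| = 0.0111 S → |Z| = 1/|Y| = 89.8 Ω, ∠Z = −∠Y = 39.9°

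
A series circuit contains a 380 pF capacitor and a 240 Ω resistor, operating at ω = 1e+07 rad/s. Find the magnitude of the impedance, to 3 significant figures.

356 Ω

X_C = 1/(ωC) = 263 Ω
Z = 240 − j263 Ω
|Z| = √(240² + 263²) = 356 Ω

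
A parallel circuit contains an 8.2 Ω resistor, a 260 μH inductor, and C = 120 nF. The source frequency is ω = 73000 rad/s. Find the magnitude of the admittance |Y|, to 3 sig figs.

130 mS

X_L = ωL = 19.0 Ω
X_C = 1/(ωC) = 114 Ω
Parallel: admittances add. Y = 1/R + 1/(jωL) + jωC
Y = (0.122 − j0.0439) S
|Y| = 0.130 S → |Z| = 1/|Y| = 7.71 Ω, ∠Z = −∠Y = 19.8°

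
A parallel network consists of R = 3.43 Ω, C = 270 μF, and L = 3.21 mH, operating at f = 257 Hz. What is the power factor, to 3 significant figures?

0.768

ω = 2πf = 1615 rad/s
X_L = ωL = 5.18 Ω
X_C = 1/(ωC) = 2.29 Ω
Parallel: admittances add. Y = 1/R + 1/(jωL) + jωC
Y = (0.292 + j0.243) S
|Y| = 0.380 S → |Z| = 1/|Y| = 2.63 Ω, ∠Z = −∠Y = -39.8°
cos φ = cos(-39.8°) = 0.768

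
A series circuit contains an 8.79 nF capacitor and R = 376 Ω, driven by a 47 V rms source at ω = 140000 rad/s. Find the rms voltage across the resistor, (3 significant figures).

19.7 V

X_C = 1/(ωC) = 813 Ω
Z = 376 − j813 Ω
|Z| = √(376² + 813²) = 895 Ω
I = V/|Z| = 52.5 mA
V_R = I·|Z_R| = 0.0525 × 376 = 19.7 V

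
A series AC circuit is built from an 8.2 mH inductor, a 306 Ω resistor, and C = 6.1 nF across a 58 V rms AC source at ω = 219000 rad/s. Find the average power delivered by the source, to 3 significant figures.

865 mW

X_L = ωL = 1800 Ω
X_C = 1/(ωC) = 749 Ω
Net reactance X = X_L − X_C = 1050 Ω
Z = 306 + j1050 Ω
|Z| = √(306² + 1050²) = 1090 Ω
∠Z = arctan(1050/306) = 73.7°
I = V/|Z| = 53.2 mA
P = VI cos φ = 58 × 0.0532 × cos(73.7°) = 865 mW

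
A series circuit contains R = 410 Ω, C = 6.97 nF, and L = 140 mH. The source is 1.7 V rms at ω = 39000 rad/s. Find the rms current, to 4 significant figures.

X_L = ωL = 5460 Ω
X_C = 1/(ωC) = 3679 Ω
Net reactance X = X_L − X_C = 1781 Ω
Z = 410.0 + j1781 Ω
|Z| = √(410.0² + 1781²) = 1828 Ω
I = V/|Z| = 1.7/1828 = 930.1 μA

930.1 μA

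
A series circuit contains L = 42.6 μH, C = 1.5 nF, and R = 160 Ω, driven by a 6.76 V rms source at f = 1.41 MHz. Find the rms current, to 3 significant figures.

ω = 2πf = 8.859e+06 rad/s
X_L = ωL = 377 Ω
X_C = 1/(ωC) = 75.3 Ω
Net reactance X = X_L − X_C = 302 Ω
Z = 160 + j302 Ω
|Z| = √(160² + 302²) = 342 Ω
I = V/|Z| = 6.76/342 = 19.8 mA

19.8 mA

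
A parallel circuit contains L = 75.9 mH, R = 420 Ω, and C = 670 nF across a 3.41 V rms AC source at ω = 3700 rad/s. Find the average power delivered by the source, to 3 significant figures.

X_L = ωL = 281 Ω
X_C = 1/(ωC) = 403 Ω
Parallel: admittances add. Y = 1/R + 1/(jωL) + jωC
Y = (0.00238 − j0.00108) S
|Y| = 0.00262 S → |Z| = 1/|Y| = 382 Ω, ∠Z = −∠Y = 24.4°
I = V/|Z| = 8.92 mA
P = VI cos φ = 3.41 × 0.00892 × cos(24.4°) = 27.7 mW

27.7 mW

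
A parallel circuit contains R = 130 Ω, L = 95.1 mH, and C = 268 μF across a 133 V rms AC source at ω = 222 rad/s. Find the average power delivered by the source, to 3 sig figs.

136 W

X_L = ωL = 21.1 Ω
X_C = 1/(ωC) = 16.8 Ω
Parallel: admittances add. Y = 1/R + 1/(jωL) + jωC
Y = (0.00769 + j0.0121) S
|Y| = 0.0144 S → |Z| = 1/|Y| = 69.6 Ω, ∠Z = −∠Y = -57.6°
I = V/|Z| = 1.91 A
P = VI cos φ = 133 × 1.91 × cos(-57.6°) = 136 W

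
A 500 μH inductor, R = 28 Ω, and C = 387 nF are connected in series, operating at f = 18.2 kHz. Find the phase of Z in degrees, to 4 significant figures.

ω = 2πf = 114400 rad/s
X_L = ωL = 57.18 Ω
X_C = 1/(ωC) = 22.60 Ω
Net reactance X = X_L − X_C = 34.58 Ω
Z = 28.00 + j34.58 Ω
|Z| = √(28.00² + 34.58²) = 44.50 Ω
∠Z = arctan(34.58/28.00) = 51.00°

51.00°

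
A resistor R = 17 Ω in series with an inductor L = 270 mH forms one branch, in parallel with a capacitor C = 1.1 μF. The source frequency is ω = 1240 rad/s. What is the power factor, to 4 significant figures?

X_L = ωL = 334.8 Ω
X_C = 1/(ωC) = 733.1 Ω
Branch 1 (R+jX_L): Z₁ = 17.00 + j334.8 Ω, |Z₁| = 335.2 Ω
Branch 2 (−jX_C): Z₂ = −j733.1 Ω
Parallel: Z = Z₁Z₂/(Z₁+Z₂), |Z| = 616.4 Ω, ∠Z = 84.65°
cos φ = cos(84.65°) = 0.09325

0.09325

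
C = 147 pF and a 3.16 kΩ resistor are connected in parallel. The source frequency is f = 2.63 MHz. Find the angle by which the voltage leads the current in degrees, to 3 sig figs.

ω = 2πf = 1.652e+07 rad/s
X_C = 1/(ωC) = 412 Ω
Parallel: admittances add. Y = 1/R + jωC
Y = (0.000316 + j0.00243) S
|Y| = 0.00245 S → |Z| = 1/|Y| = 408 Ω, ∠Z = −∠Y = -82.6°

-82.6°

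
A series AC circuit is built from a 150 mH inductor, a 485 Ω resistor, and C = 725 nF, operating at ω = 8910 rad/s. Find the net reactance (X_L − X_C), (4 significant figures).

1182 Ω

X_L = ωL = 1336 Ω
X_C = 1/(ωC) = 154.8 Ω
X = 1336 − 154.8 = 1182 Ω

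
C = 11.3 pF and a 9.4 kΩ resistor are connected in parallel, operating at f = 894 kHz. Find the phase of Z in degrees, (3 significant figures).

-30.8°

ω = 2πf = 5.617e+06 rad/s
X_C = 1/(ωC) = 15800 Ω
Parallel: admittances add. Y = 1/R + jωC
Y = (0.000106 + j6.35e-05) S
|Y| = 0.000124 S → |Z| = 1/|Y| = 8070 Ω, ∠Z = −∠Y = -30.8°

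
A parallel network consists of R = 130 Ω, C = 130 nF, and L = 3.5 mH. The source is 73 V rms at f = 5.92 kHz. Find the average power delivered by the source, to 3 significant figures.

41.0 W

ω = 2πf = 37200 rad/s
X_L = ωL = 130 Ω
X_C = 1/(ωC) = 207 Ω
Parallel: admittances add. Y = 1/R + 1/(jωL) + jωC
Y = (0.00769 − j0.00285) S
|Y| = 0.00820 S → |Z| = 1/|Y| = 122 Ω, ∠Z = −∠Y = 20.3°
I = V/|Z| = 599 mA
P = VI cos φ = 73 × 0.599 × cos(20.3°) = 41.0 W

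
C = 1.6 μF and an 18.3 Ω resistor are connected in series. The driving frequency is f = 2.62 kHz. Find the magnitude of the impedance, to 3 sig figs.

42.1 Ω

ω = 2πf = 16460 rad/s
X_C = 1/(ωC) = 38.0 Ω
Z = 18.3 − j38.0 Ω
|Z| = √(18.3² + 38.0²) = 42.1 Ω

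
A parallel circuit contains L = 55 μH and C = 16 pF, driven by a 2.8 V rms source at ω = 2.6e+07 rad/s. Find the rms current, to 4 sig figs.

793.2 μA

X_L = ωL = 1430 Ω
X_C = 1/(ωC) = 2404 Ω
Parallel: admittances add. Y = 1/(jωL) + jωC
Y = (0 − j0.0002833) S
|Y| = 0.0002833 S → |Z| = 1/|Y| = 3530 Ω, ∠Z = −∠Y = 90.00°
I = V/|Z| = 2.8/3530 = 793.2 μA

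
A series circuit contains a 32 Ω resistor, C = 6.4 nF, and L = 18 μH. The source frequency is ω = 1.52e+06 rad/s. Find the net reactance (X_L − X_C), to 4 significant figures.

X_L = ωL = 27.36 Ω
X_C = 1/(ωC) = 102.8 Ω
X = 27.36 − 102.8 = -75.44 Ω

-75.44 Ω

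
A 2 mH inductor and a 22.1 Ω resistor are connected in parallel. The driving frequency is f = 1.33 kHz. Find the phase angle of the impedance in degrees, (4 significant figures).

52.90°

ω = 2πf = 8357 rad/s
X_L = ωL = 16.71 Ω
Parallel: admittances add. Y = 1/R + 1/(jωL)
Y = (0.04525 − j0.05983) S
|Y| = 0.07502 S → |Z| = 1/|Y| = 13.33 Ω, ∠Z = −∠Y = 52.90°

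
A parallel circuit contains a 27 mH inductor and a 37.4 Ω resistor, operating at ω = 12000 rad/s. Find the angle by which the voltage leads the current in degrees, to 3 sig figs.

6.58°

X_L = ωL = 324 Ω
Parallel: admittances add. Y = 1/R + 1/(jωL)
Y = (0.0267 − j0.00309) S
|Y| = 0.0269 S → |Z| = 1/|Y| = 37.2 Ω, ∠Z = −∠Y = 6.58°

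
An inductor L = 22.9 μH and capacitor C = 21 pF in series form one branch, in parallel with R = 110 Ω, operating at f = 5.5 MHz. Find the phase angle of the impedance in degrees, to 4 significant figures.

ω = 2πf = 3.456e+07 rad/s
X_L = ωL = 791.4 Ω
X_C = 1/(ωC) = 1378 Ω
Branch 1: Z₁ = R = 110.0 Ω
Branch 2 (series LC): Z₂ = j(X_L − X_C) = −j586.6 Ω
Parallel: Z = Z₁Z₂/(Z₁+Z₂), |Z| = 108.1 Ω, ∠Z = -10.62°

-10.62°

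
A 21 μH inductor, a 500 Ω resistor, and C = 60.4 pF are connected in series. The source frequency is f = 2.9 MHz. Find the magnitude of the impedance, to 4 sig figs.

725.7 Ω

ω = 2πf = 1.822e+07 rad/s
X_L = ωL = 382.6 Ω
X_C = 1/(ωC) = 908.6 Ω
Net reactance X = X_L − X_C = -526.0 Ω
Z = 500.0 − j526.0 Ω
|Z| = √(500.0² + 526.0²) = 725.7 Ω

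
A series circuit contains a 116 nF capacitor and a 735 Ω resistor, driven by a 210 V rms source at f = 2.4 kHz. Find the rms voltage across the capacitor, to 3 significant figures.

129 V

ω = 2πf = 15080 rad/s
X_C = 1/(ωC) = 572 Ω
Z = 735 − j572 Ω
|Z| = √(735² + 572²) = 931 Ω
I = V/|Z| = 226 mA
V_C = I·|Z_C| = 0.226 × 572 = 129 V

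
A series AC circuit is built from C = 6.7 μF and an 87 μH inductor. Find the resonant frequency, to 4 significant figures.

6.592 kHz

ω₀ = 1/√(LC) = 1/√(8.7e-05 × 6.7e-06) = 41420 rad/s
f₀ = ω₀/(2π) = 6.592 kHz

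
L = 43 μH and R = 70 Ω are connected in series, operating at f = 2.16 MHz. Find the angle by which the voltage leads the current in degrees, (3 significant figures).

83.2°

ω = 2πf = 1.357e+07 rad/s
X_L = ωL = 584 Ω
Z = 70.0 + j584 Ω
|Z| = √(70.0² + 584²) = 588 Ω
∠Z = arctan(584/70.0) = 83.2°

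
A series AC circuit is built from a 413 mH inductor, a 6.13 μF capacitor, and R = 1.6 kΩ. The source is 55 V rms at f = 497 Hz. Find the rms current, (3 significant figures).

27.2 mA

ω = 2πf = 3123 rad/s
X_L = ωL = 1290 Ω
X_C = 1/(ωC) = 52.2 Ω
Net reactance X = X_L − X_C = 1240 Ω
Z = 1600 + j1240 Ω
|Z| = √(1600² + 1240²) = 2020 Ω
I = V/|Z| = 55/2020 = 27.2 mA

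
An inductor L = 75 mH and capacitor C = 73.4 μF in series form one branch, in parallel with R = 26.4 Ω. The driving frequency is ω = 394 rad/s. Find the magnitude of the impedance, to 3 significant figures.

X_L = ωL = 29.5 Ω
X_C = 1/(ωC) = 34.6 Ω
Branch 1: Z₁ = R = 26.4 Ω
Branch 2 (series LC): Z₂ = j(X_L − X_C) = −j5.03 Ω
Parallel: Z = Z₁Z₂/(Z₁+Z₂), |Z| = 4.94 Ω, ∠Z = -79.2°

4.94 Ω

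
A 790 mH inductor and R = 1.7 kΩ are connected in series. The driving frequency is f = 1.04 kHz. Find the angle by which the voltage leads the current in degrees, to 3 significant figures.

ω = 2πf = 6535 rad/s
X_L = ωL = 5160 Ω
Z = 1700 + j5160 Ω
|Z| = √(1700² + 5160²) = 5430 Ω
∠Z = arctan(5160/1700) = 71.8°

71.8°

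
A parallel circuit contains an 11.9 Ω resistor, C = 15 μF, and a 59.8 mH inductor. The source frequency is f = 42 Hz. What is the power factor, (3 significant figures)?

ω = 2πf = 263.9 rad/s
X_L = ωL = 15.8 Ω
X_C = 1/(ωC) = 253 Ω
Parallel: admittances add. Y = 1/R + 1/(jωL) + jωC
Y = (0.0840 − j0.0594) S
|Y| = 0.103 S → |Z| = 1/|Y| = 9.72 Ω, ∠Z = −∠Y = 35.3°
cos φ = cos(35.3°) = 0.817

0.817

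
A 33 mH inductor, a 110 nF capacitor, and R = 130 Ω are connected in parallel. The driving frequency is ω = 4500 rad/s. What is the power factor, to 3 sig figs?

0.777

X_L = ωL = 148 Ω
X_C = 1/(ωC) = 2020 Ω
Parallel: admittances add. Y = 1/R + 1/(jωL) + jωC
Y = (0.00769 − j0.00624) S
|Y| = 0.00990 S → |Z| = 1/|Y| = 101 Ω, ∠Z = −∠Y = 39.0°
cos φ = cos(39.0°) = 0.777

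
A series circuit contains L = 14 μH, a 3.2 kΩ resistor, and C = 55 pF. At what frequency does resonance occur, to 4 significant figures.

5.736 MHz

ω₀ = 1/√(LC) = 1/√(1.4e-05 × 5.5e-11) = 3.604e+07 rad/s
f₀ = ω₀/(2π) = 5.736 MHz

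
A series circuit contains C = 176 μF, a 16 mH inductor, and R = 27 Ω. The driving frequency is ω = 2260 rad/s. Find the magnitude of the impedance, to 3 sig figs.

43.1 Ω

X_L = ωL = 36.2 Ω
X_C = 1/(ωC) = 2.51 Ω
Net reactance X = X_L − X_C = 33.6 Ω
Z = 27.0 + j33.6 Ω
|Z| = √(27.0² + 33.6²) = 43.1 Ω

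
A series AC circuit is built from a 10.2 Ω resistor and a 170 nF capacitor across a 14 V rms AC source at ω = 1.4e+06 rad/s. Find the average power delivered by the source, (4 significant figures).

16.43 W

X_C = 1/(ωC) = 4.202 Ω
Z = 10.20 − j4.202 Ω
|Z| = √(10.20² + 4.202²) = 11.03 Ω
∠Z = arctan(-4.202/10.20) = -22.39°
I = V/|Z| = 1.269 A
P = VI cos φ = 14 × 1.269 × cos(-22.39°) = 16.43 W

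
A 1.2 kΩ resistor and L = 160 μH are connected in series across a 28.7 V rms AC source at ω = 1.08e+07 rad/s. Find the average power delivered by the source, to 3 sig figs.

X_L = ωL = 1730 Ω
Z = 1200 + j1730 Ω
|Z| = √(1200² + 1730²) = 2100 Ω
∠Z = arctan(1730/1200) = 55.2°
I = V/|Z| = 13.6 mA
P = VI cos φ = 28.7 × 0.0136 × cos(55.2°) = 223 mW

223 mW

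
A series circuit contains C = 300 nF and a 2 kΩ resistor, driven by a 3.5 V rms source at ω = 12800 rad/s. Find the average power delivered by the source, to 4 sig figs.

6.023 mW

X_C = 1/(ωC) = 260.4 Ω
Z = 2000 − j260.4 Ω
|Z| = √(2000² + 260.4²) = 2017 Ω
∠Z = arctan(-260.4/2000) = -7.419°
I = V/|Z| = 1.735 mA
P = VI cos φ = 3.5 × 0.001735 × cos(-7.419°) = 6.023 mW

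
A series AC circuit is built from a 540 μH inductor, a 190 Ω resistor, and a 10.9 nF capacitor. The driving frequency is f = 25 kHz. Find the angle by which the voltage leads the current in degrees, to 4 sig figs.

ω = 2πf = 157100 rad/s
X_L = ωL = 84.82 Ω
X_C = 1/(ωC) = 584.1 Ω
Net reactance X = X_L − X_C = -499.2 Ω
Z = 190.0 − j499.2 Ω
|Z| = √(190.0² + 499.2²) = 534.2 Ω
∠Z = arctan(-499.2/190.0) = -69.16°

-69.16°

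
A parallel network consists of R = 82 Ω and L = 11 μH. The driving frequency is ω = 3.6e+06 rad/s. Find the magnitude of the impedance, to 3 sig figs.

X_L = ωL = 39.6 Ω
Parallel: admittances add. Y = 1/R + 1/(jωL)
Y = (0.0122 − j0.0253) S
|Y| = 0.0280 S → |Z| = 1/|Y| = 35.7 Ω, ∠Z = −∠Y = 64.2°

35.7 Ω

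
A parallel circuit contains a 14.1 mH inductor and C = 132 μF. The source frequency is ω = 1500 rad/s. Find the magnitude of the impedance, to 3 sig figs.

6.63 Ω

X_L = ωL = 21.1 Ω
X_C = 1/(ωC) = 5.05 Ω
Parallel: admittances add. Y = 1/(jωL) + jωC
Y = (0 + j0.151) S
|Y| = 0.151 S → |Z| = 1/|Y| = 6.63 Ω, ∠Z = −∠Y = -90.0°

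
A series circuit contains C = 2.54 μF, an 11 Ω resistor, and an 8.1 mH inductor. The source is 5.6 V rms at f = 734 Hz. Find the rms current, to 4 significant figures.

113.7 mA

ω = 2πf = 4612 rad/s
X_L = ωL = 37.36 Ω
X_C = 1/(ωC) = 85.37 Ω
Net reactance X = X_L − X_C = -48.01 Ω
Z = 11.00 − j48.01 Ω
|Z| = √(11.00² + 48.01²) = 49.26 Ω
I = V/|Z| = 5.6/49.26 = 113.7 mA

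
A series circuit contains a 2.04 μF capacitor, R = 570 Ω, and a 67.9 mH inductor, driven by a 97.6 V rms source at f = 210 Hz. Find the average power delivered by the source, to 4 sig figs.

ω = 2πf = 1319 rad/s
X_L = ωL = 89.59 Ω
X_C = 1/(ωC) = 371.5 Ω
Net reactance X = X_L − X_C = -281.9 Ω
Z = 570.0 − j281.9 Ω
|Z| = √(570.0² + 281.9²) = 635.9 Ω
∠Z = arctan(-281.9/570.0) = -26.32°
I = V/|Z| = 153.5 mA
P = VI cos φ = 97.6 × 0.1535 × cos(-26.32°) = 13.43 W

13.43 W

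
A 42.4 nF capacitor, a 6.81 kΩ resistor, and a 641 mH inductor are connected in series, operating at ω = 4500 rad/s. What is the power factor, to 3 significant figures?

X_L = ωL = 2880 Ω
X_C = 1/(ωC) = 5240 Ω
Net reactance X = X_L − X_C = -2360 Ω
Z = 6810 − j2360 Ω
|Z| = √(6810² + 2360²) = 7210 Ω
∠Z = arctan(-2360/6810) = -19.1°
cos φ = cos(-19.1°) = 0.945

0.945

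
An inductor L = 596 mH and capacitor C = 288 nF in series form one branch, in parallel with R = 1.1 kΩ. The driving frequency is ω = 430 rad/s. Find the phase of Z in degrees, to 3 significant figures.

-8.01°

X_L = ωL = 256 Ω
X_C = 1/(ωC) = 8070 Ω
Branch 1: Z₁ = R = 1100 Ω
Branch 2 (series LC): Z₂ = j(X_L − X_C) = −j7820 Ω
Parallel: Z = Z₁Z₂/(Z₁+Z₂), |Z| = 1090 Ω, ∠Z = -8.01°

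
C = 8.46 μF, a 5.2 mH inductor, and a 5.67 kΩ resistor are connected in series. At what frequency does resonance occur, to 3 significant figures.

ω₀ = 1/√(LC) = 1/√(0.0052 × 8.46e-06) = 4768 rad/s
f₀ = ω₀/(2π) = 759 Hz

759 Hz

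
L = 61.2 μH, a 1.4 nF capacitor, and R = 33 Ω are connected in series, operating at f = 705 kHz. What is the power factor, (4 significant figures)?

0.2877

ω = 2πf = 4.43e+06 rad/s
X_L = ωL = 271.1 Ω
X_C = 1/(ωC) = 161.3 Ω
Net reactance X = X_L − X_C = 109.8 Ω
Z = 33.00 + j109.8 Ω
|Z| = √(33.00² + 109.8²) = 114.7 Ω
∠Z = arctan(109.8/33.00) = 73.28°
cos φ = cos(73.28°) = 0.2877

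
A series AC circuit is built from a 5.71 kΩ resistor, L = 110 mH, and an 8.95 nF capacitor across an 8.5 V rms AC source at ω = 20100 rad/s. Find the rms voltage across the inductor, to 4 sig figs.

X_L = ωL = 2211 Ω
X_C = 1/(ωC) = 5559 Ω
Net reactance X = X_L − X_C = -3348 Ω
Z = 5710 − j3348 Ω
|Z| = √(5710² + 3348²) = 6619 Ω
I = V/|Z| = 1.284 mA
V_L = I·|Z_L| = 0.001284 × 2211 = 2.839 V

2.839 V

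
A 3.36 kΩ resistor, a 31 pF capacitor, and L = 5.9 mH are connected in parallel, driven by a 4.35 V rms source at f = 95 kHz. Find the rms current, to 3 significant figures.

ω = 2πf = 596900 rad/s
X_L = ωL = 3520 Ω
X_C = 1/(ωC) = 54000 Ω
Parallel: admittances add. Y = 1/R + 1/(jωL) + jωC
Y = (0.000298 − j0.000265) S
|Y| = 0.000399 S → |Z| = 1/|Y| = 2510 Ω, ∠Z = −∠Y = 41.7°
I = V/|Z| = 4.35/2510 = 1.73 mA

1.73 mA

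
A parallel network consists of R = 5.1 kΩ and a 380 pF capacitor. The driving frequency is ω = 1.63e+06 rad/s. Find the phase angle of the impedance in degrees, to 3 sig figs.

-72.4°

X_C = 1/(ωC) = 1610 Ω
Parallel: admittances add. Y = 1/R + jωC
Y = (0.000196 + j0.000619) S
|Y| = 0.000650 S → |Z| = 1/|Y| = 1540 Ω, ∠Z = −∠Y = -72.4°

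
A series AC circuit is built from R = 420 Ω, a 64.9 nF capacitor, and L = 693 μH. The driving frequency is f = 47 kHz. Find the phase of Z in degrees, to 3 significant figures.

ω = 2πf = 295300 rad/s
X_L = ωL = 205 Ω
X_C = 1/(ωC) = 52.2 Ω
Net reactance X = X_L − X_C = 152 Ω
Z = 420 + j152 Ω
|Z| = √(420² + 152²) = 447 Ω
∠Z = arctan(152/420) = 20.0°

20.0°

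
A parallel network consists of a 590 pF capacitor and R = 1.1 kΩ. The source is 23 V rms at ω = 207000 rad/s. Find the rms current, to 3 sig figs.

21.1 mA

X_C = 1/(ωC) = 8190 Ω
Parallel: admittances add. Y = 1/R + jωC
Y = (0.000909 + j0.000122) S
|Y| = 0.000917 S → |Z| = 1/|Y| = 1090 Ω, ∠Z = −∠Y = -7.65°
I = V/|Z| = 23/1090 = 21.1 mA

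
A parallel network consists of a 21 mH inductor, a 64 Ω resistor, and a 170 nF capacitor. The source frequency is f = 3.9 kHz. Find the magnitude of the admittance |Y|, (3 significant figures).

15.8 mS

ω = 2πf = 24500 rad/s
X_L = ωL = 515 Ω
X_C = 1/(ωC) = 240 Ω
Parallel: admittances add. Y = 1/R + 1/(jωL) + jωC
Y = (0.0156 + j0.00222) S
|Y| = 0.0158 S → |Z| = 1/|Y| = 63.4 Ω, ∠Z = −∠Y = -8.10°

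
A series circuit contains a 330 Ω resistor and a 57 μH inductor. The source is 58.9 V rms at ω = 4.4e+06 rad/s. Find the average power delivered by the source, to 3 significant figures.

X_L = ωL = 251 Ω
Z = 330 + j251 Ω
|Z| = √(330² + 251²) = 414 Ω
∠Z = arctan(251/330) = 37.2°
I = V/|Z| = 142 mA
P = VI cos φ = 58.9 × 0.142 × cos(37.2°) = 6.66 W

6.66 W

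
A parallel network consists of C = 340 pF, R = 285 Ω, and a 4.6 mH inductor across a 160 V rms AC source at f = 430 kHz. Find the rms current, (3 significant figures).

577 mA

ω = 2πf = 2.702e+06 rad/s
X_L = ωL = 12400 Ω
X_C = 1/(ωC) = 1090 Ω
Parallel: admittances add. Y = 1/R + 1/(jωL) + jωC
Y = (0.00351 + j0.000838) S
|Y| = 0.00361 S → |Z| = 1/|Y| = 277 Ω, ∠Z = −∠Y = -13.4°
I = V/|Z| = 160/277 = 577 mA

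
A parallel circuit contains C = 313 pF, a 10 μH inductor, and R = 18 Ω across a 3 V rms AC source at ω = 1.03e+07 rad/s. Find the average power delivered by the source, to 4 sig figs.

X_L = ωL = 103.0 Ω
X_C = 1/(ωC) = 310.2 Ω
Parallel: admittances add. Y = 1/R + 1/(jωL) + jωC
Y = (0.05556 − j0.006485) S
|Y| = 0.05593 S → |Z| = 1/|Y| = 17.88 Ω, ∠Z = −∠Y = 6.658°
I = V/|Z| = 167.8 mA
P = VI cos φ = 3 × 0.1678 × cos(6.658°) = 500.0 mW

500.0 mW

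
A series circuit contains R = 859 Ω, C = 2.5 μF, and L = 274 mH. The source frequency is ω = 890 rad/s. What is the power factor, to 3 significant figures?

X_L = ωL = 244 Ω
X_C = 1/(ωC) = 449 Ω
Net reactance X = X_L − X_C = -206 Ω
Z = 859 − j206 Ω
|Z| = √(859² + 206²) = 883 Ω
∠Z = arctan(-206/859) = -13.5°
cos φ = cos(-13.5°) = 0.973

0.973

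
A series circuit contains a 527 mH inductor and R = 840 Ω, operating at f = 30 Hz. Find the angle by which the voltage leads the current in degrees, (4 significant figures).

ω = 2πf = 188.5 rad/s
X_L = ωL = 99.34 Ω
Z = 840.0 + j99.34 Ω
|Z| = √(840.0² + 99.34²) = 845.9 Ω
∠Z = arctan(99.34/840.0) = 6.744°

6.744°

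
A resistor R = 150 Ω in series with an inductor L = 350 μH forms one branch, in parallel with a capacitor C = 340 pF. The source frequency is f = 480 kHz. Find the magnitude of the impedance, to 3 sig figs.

6110 Ω

ω = 2πf = 3.016e+06 rad/s
X_L = ωL = 1060 Ω
X_C = 1/(ωC) = 975 Ω
Branch 1 (R+jX_L): Z₁ = 150 + j1060 Ω, |Z₁| = 1070 Ω
Branch 2 (−jX_C): Z₂ = −j975 Ω
Parallel: Z = Z₁Z₂/(Z₁+Z₂), |Z| = 6110 Ω, ∠Z = -36.3°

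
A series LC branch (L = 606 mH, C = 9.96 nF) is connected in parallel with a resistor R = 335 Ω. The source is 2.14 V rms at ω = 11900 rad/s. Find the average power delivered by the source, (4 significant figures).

13.67 mW

X_L = ωL = 7211 Ω
X_C = 1/(ωC) = 8437 Ω
Branch 1: Z₁ = R = 335.0 Ω
Branch 2 (series LC): Z₂ = j(X_L − X_C) = −j1226 Ω
Parallel: Z = Z₁Z₂/(Z₁+Z₂), |Z| = 323.1 Ω, ∠Z = -15.29°
I = V/|Z| = 6.622 mA
P = VI cos φ = 2.14 × 0.006622 × cos(-15.29°) = 13.67 mW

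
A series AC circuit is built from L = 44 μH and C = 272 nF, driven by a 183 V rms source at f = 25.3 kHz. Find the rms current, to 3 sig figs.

ω = 2πf = 159000 rad/s
X_L = ωL = 6.99 Ω
X_C = 1/(ωC) = 23.1 Ω
Net reactance X = X_L − X_C = -16.1 Ω
Z = − j16.1 Ω
|Z| = √(0² + 16.1²) = 16.1 Ω
I = V/|Z| = 183/16.1 = 11.3 A

11.3 A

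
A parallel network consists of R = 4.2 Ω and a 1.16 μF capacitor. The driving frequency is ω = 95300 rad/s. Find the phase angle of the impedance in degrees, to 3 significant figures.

X_C = 1/(ωC) = 9.05 Ω
Parallel: admittances add. Y = 1/R + jωC
Y = (0.238 + j0.111) S
|Y| = 0.263 S → |Z| = 1/|Y| = 3.81 Ω, ∠Z = −∠Y = -24.9°

-24.9°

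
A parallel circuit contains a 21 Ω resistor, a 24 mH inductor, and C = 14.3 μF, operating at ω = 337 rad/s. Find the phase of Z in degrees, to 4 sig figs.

68.16°

X_L = ωL = 8.088 Ω
X_C = 1/(ωC) = 207.5 Ω
Parallel: admittances add. Y = 1/R + 1/(jωL) + jωC
Y = (0.04762 − j0.1188) S
|Y| = 0.1280 S → |Z| = 1/|Y| = 7.812 Ω, ∠Z = −∠Y = 68.16°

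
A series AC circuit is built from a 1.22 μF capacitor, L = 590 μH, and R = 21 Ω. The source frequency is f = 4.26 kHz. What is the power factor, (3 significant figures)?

0.817

ω = 2πf = 26770 rad/s
X_L = ωL = 15.8 Ω
X_C = 1/(ωC) = 30.6 Ω
Net reactance X = X_L − X_C = -14.8 Ω
Z = 21.0 − j14.8 Ω
|Z| = √(21.0² + 14.8²) = 25.7 Ω
∠Z = arctan(-14.8/21.0) = -35.2°
cos φ = cos(-35.2°) = 0.817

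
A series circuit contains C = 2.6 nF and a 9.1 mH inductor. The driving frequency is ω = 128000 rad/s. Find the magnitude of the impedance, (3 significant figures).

X_L = ωL = 1160 Ω
X_C = 1/(ωC) = 3000 Ω
Net reactance X = X_L − X_C = -1840 Ω
Z = − j1840 Ω
|Z| = √(0² + 1840²) = 1840 Ω

1840 Ω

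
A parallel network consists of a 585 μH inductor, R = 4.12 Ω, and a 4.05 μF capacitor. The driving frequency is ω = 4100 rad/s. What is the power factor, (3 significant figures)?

X_L = ωL = 2.40 Ω
X_C = 1/(ωC) = 60.2 Ω
Parallel: admittances add. Y = 1/R + 1/(jωL) + jωC
Y = (0.243 − j0.400) S
|Y| = 0.468 S → |Z| = 1/|Y| = 2.14 Ω, ∠Z = −∠Y = 58.8°
cos φ = cos(58.8°) = 0.518

0.518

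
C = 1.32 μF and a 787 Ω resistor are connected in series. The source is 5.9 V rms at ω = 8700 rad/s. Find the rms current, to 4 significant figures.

X_C = 1/(ωC) = 87.08 Ω
Z = 787.0 − j87.08 Ω
|Z| = √(787.0² + 87.08²) = 791.8 Ω
I = V/|Z| = 5.9/791.8 = 7.451 mA

7.451 mA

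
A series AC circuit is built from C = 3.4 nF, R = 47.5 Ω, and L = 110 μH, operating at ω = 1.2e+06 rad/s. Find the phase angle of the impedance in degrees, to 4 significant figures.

X_L = ωL = 132.0 Ω
X_C = 1/(ωC) = 245.1 Ω
Net reactance X = X_L − X_C = -113.1 Ω
Z = 47.50 − j113.1 Ω
|Z| = √(47.50² + 113.1²) = 122.7 Ω
∠Z = arctan(-113.1/47.50) = -67.22°

-67.22°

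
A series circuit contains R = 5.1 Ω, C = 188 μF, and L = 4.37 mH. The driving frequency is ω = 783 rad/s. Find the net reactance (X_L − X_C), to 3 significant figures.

X_L = ωL = 3.42 Ω
X_C = 1/(ωC) = 6.79 Ω
X = 3.42 − 6.79 = -3.37 Ω

-3.37 Ω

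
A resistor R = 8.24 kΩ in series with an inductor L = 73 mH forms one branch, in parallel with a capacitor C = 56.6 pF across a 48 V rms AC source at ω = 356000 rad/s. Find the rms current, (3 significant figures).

X_L = ωL = 26000 Ω
X_C = 1/(ωC) = 49600 Ω
Branch 1 (R+jX_L): Z₁ = 8240 + j26000 Ω, |Z₁| = 27300 Ω
Branch 2 (−jX_C): Z₂ = −j49600 Ω
Parallel: Z = Z₁Z₂/(Z₁+Z₂), |Z| = 54000 Ω, ∠Z = 53.2°
I = V/|Z| = 48/54000 = 888 μA

888 μA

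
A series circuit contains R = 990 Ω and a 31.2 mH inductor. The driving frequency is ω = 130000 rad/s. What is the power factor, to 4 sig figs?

0.2371

X_L = ωL = 4056 Ω
Z = 990.0 + j4056 Ω
|Z| = √(990.0² + 4056²) = 4175 Ω
∠Z = arctan(4056/990.0) = 76.28°
cos φ = cos(76.28°) = 0.2371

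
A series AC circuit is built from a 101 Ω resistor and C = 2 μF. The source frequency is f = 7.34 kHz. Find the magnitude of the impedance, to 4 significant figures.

101.6 Ω

ω = 2πf = 46120 rad/s
X_C = 1/(ωC) = 10.84 Ω
Z = 101.0 − j10.84 Ω
|Z| = √(101.0² + 10.84²) = 101.6 Ω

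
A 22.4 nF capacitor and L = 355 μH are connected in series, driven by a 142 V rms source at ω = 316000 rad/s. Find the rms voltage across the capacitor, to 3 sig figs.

X_L = ωL = 112 Ω
X_C = 1/(ωC) = 141 Ω
Net reactance X = X_L − X_C = -29.1 Ω
Z = − j29.1 Ω
|Z| = √(0² + 29.1²) = 29.1 Ω
I = V/|Z| = 4.88 A
V_C = I·|Z_C| = 4.88 × 141 = 690 V

690 V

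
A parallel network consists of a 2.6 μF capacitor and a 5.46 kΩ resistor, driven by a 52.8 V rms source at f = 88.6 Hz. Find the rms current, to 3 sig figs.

ω = 2πf = 556.7 rad/s
X_C = 1/(ωC) = 691 Ω
Parallel: admittances add. Y = 1/R + jωC
Y = (0.000183 + j0.00145) S
|Y| = 0.00146 S → |Z| = 1/|Y| = 685 Ω, ∠Z = −∠Y = -82.8°
I = V/|Z| = 52.8/685 = 77.0 mA

77.0 mA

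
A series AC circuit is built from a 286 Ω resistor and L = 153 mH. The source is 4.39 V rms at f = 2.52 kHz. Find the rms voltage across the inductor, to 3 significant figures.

ω = 2πf = 15830 rad/s
X_L = ωL = 2420 Ω
Z = 286 + j2420 Ω
|Z| = √(286² + 2420²) = 2440 Ω
I = V/|Z| = 1.80 mA
V_L = I·|Z_L| = 0.00180 × 2420 = 4.36 V

4.36 V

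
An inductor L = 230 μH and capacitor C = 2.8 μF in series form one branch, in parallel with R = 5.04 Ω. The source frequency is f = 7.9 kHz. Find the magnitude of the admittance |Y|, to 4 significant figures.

ω = 2πf = 49640 rad/s
X_L = ωL = 11.42 Ω
X_C = 1/(ωC) = 7.195 Ω
Branch 1: Z₁ = R = 5.040 Ω
Branch 2 (series LC): Z₂ = j(X_L − X_C) = j4.221 Ω
Parallel: Z = Z₁Z₂/(Z₁+Z₂), |Z| = 3.236 Ω, ∠Z = 50.05°
|Y| = 1/|Z| = 309.0 mS

309.0 mS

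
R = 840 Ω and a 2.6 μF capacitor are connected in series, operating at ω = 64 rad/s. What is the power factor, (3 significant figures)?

X_C = 1/(ωC) = 6010 Ω
Z = 840 − j6010 Ω
|Z| = √(840² + 6010²) = 6070 Ω
∠Z = arctan(-6010/840) = -82.0°
cos φ = cos(-82.0°) = 0.138

0.138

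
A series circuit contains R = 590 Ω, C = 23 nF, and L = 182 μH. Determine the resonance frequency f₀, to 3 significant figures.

ω₀ = 1/√(LC) = 1/√(0.000182 × 2.3e-08) = 488800 rad/s
f₀ = ω₀/(2π) = 77.8 kHz

77.8 kHz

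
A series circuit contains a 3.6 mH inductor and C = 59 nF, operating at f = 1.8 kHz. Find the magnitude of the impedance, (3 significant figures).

1460 Ω

ω = 2πf = 11310 rad/s
X_L = ωL = 40.7 Ω
X_C = 1/(ωC) = 1500 Ω
Net reactance X = X_L − X_C = -1460 Ω
Z = − j1460 Ω
|Z| = √(0² + 1460²) = 1460 Ω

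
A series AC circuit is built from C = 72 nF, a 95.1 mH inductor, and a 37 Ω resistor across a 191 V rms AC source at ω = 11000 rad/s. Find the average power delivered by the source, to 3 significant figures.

28.0 W

X_L = ωL = 1050 Ω
X_C = 1/(ωC) = 1260 Ω
Net reactance X = X_L − X_C = -217 Ω
Z = 37.0 − j217 Ω
|Z| = √(37.0² + 217²) = 220 Ω
∠Z = arctan(-217/37.0) = -80.3°
I = V/|Z| = 870 mA
P = VI cos φ = 191 × 0.870 × cos(-80.3°) = 28.0 W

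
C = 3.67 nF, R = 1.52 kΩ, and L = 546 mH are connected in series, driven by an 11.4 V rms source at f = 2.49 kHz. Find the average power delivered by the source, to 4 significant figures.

ω = 2πf = 15650 rad/s
X_L = ωL = 8542 Ω
X_C = 1/(ωC) = 17420 Ω
Net reactance X = X_L − X_C = -8874 Ω
Z = 1520 − j8874 Ω
|Z| = √(1520² + 8874²) = 9003 Ω
∠Z = arctan(-8874/1520) = -80.28°
I = V/|Z| = 1.266 mA
P = VI cos φ = 11.4 × 0.001266 × cos(-80.28°) = 2.437 mW

2.437 mW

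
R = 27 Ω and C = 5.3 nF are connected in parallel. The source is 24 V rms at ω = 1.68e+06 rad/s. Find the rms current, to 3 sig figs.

914 mA

X_C = 1/(ωC) = 112 Ω
Parallel: admittances add. Y = 1/R + jωC
Y = (0.0370 + j0.00890) S
|Y| = 0.0381 S → |Z| = 1/|Y| = 26.3 Ω, ∠Z = −∠Y = -13.5°
I = V/|Z| = 24/26.3 = 914 mA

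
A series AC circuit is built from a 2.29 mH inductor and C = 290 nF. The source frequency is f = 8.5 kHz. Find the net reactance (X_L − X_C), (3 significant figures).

57.7 Ω

ω = 2πf = 53410 rad/s
X_L = ωL = 122 Ω
X_C = 1/(ωC) = 64.6 Ω
X = 122 − 64.6 = 57.7 Ω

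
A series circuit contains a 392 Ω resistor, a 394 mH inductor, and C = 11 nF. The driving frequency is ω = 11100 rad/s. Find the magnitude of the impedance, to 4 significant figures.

X_L = ωL = 4373 Ω
X_C = 1/(ωC) = 8190 Ω
Net reactance X = X_L − X_C = -3817 Ω
Z = 392.0 − j3817 Ω
|Z| = √(392.0² + 3817²) = 3837 Ω

3837 Ω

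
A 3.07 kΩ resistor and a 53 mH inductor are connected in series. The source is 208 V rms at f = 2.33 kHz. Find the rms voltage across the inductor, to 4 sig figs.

ω = 2πf = 14640 rad/s
X_L = ωL = 775.9 Ω
Z = 3070 + j775.9 Ω
|Z| = √(3070² + 775.9²) = 3167 Ω
I = V/|Z| = 65.69 mA
V_L = I·|Z_L| = 0.06569 × 775.9 = 50.97 V

50.97 V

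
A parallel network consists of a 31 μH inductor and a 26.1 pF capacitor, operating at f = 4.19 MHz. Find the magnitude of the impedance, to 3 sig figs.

1860 Ω

ω = 2πf = 2.633e+07 rad/s
X_L = ωL = 816 Ω
X_C = 1/(ωC) = 1460 Ω
Parallel: admittances add. Y = 1/(jωL) + jωC
Y = (0 − j0.000538) S
|Y| = 0.000538 S → |Z| = 1/|Y| = 1860 Ω, ∠Z = −∠Y = 90.0°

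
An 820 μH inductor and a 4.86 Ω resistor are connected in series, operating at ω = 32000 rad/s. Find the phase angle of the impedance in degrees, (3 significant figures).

X_L = ωL = 26.2 Ω
Z = 4.86 + j26.2 Ω
|Z| = √(4.86² + 26.2²) = 26.7 Ω
∠Z = arctan(26.2/4.86) = 79.5°

79.5°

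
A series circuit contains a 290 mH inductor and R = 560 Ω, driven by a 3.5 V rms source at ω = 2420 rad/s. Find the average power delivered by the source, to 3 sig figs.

X_L = ωL = 702 Ω
Z = 560 + j702 Ω
|Z| = √(560² + 702²) = 898 Ω
∠Z = arctan(702/560) = 51.4°
I = V/|Z| = 3.90 mA
P = VI cos φ = 3.5 × 0.00390 × cos(51.4°) = 8.51 mW

8.51 mW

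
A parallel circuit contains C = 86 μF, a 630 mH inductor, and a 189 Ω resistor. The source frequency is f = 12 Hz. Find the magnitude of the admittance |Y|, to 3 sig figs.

15.5 mS

ω = 2πf = 75.40 rad/s
X_L = ωL = 47.5 Ω
X_C = 1/(ωC) = 154 Ω
Parallel: admittances add. Y = 1/R + 1/(jωL) + jωC
Y = (0.00529 − j0.0146) S
|Y| = 0.0155 S → |Z| = 1/|Y| = 64.5 Ω, ∠Z = −∠Y = 70.0°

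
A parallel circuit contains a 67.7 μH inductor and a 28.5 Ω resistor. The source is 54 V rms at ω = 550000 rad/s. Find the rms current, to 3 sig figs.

X_L = ωL = 37.2 Ω
Parallel: admittances add. Y = 1/R + 1/(jωL)
Y = (0.0351 − j0.0269) S
|Y| = 0.0442 S → |Z| = 1/|Y| = 22.6 Ω, ∠Z = −∠Y = 37.4°
I = V/|Z| = 54/22.6 = 2.39 A

2.39 A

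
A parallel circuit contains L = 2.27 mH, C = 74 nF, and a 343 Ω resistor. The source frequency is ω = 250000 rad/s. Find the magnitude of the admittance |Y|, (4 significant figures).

X_L = ωL = 567.5 Ω
X_C = 1/(ωC) = 54.05 Ω
Parallel: admittances add. Y = 1/R + 1/(jωL) + jωC
Y = (0.002915 + j0.01674) S
|Y| = 0.01699 S → |Z| = 1/|Y| = 58.86 Ω, ∠Z = −∠Y = -80.12°

16.99 mS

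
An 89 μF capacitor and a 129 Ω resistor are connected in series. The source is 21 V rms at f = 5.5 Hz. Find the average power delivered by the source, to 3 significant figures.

ω = 2πf = 34.56 rad/s
X_C = 1/(ωC) = 325 Ω
Z = 129 − j325 Ω
|Z| = √(129² + 325²) = 350 Ω
∠Z = arctan(-325/129) = -68.4°
I = V/|Z| = 60.0 mA
P = VI cos φ = 21 × 0.0600 × cos(-68.4°) = 465 mW

465 mW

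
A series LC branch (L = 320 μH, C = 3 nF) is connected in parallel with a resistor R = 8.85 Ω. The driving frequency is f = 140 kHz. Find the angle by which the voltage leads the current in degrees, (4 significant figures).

ω = 2πf = 879600 rad/s
X_L = ωL = 281.5 Ω
X_C = 1/(ωC) = 378.9 Ω
Branch 1: Z₁ = R = 8.850 Ω
Branch 2 (series LC): Z₂ = j(X_L − X_C) = −j97.45 Ω
Parallel: Z = Z₁Z₂/(Z₁+Z₂), |Z| = 8.814 Ω, ∠Z = -5.189°

-5.189°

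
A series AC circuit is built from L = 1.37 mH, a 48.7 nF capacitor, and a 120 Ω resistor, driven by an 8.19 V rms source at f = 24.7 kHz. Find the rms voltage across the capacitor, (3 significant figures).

7.50 V

ω = 2πf = 155200 rad/s
X_L = ωL = 213 Ω
X_C = 1/(ωC) = 132 Ω
Net reactance X = X_L − X_C = 80.3 Ω
Z = 120 + j80.3 Ω
|Z| = √(120² + 80.3²) = 144 Ω
I = V/|Z| = 56.7 mA
V_C = I·|Z_C| = 0.0567 × 132 = 7.50 V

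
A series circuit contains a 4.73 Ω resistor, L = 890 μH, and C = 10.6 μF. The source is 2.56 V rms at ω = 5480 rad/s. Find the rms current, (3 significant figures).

194 mA

X_L = ωL = 4.88 Ω
X_C = 1/(ωC) = 17.2 Ω
Net reactance X = X_L − X_C = -12.3 Ω
Z = 4.73 − j12.3 Ω
|Z| = √(4.73² + 12.3²) = 13.2 Ω
I = V/|Z| = 2.56/13.2 = 194 mA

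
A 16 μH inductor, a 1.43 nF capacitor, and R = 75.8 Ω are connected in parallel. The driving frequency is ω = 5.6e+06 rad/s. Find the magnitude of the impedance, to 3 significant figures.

X_L = ωL = 89.6 Ω
X_C = 1/(ωC) = 125 Ω
Parallel: admittances add. Y = 1/R + 1/(jωL) + jωC
Y = (0.0132 − j0.00315) S
|Y| = 0.0136 S → |Z| = 1/|Y| = 73.7 Ω, ∠Z = −∠Y = 13.4°

73.7 Ω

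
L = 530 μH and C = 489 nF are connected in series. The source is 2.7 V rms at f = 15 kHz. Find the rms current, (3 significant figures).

95.6 mA

ω = 2πf = 94250 rad/s
X_L = ωL = 50.0 Ω
X_C = 1/(ωC) = 21.7 Ω
Net reactance X = X_L − X_C = 28.3 Ω
Z = j28.3 Ω
|Z| = √(0² + 28.3²) = 28.3 Ω
I = V/|Z| = 2.7/28.3 = 95.6 mA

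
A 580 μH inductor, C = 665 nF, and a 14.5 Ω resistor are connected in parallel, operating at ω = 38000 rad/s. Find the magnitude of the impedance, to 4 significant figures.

X_L = ωL = 22.04 Ω
X_C = 1/(ωC) = 39.57 Ω
Parallel: admittances add. Y = 1/R + 1/(jωL) + jωC
Y = (0.06897 − j0.02010) S
|Y| = 0.07184 S → |Z| = 1/|Y| = 13.92 Ω, ∠Z = −∠Y = 16.25°

13.92 Ω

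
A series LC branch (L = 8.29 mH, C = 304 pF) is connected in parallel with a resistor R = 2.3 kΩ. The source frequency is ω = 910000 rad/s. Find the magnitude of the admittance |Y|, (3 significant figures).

X_L = ωL = 7540 Ω
X_C = 1/(ωC) = 3610 Ω
Branch 1: Z₁ = R = 2300 Ω
Branch 2 (series LC): Z₂ = j(X_L − X_C) = j3930 Ω
Parallel: Z = Z₁Z₂/(Z₁+Z₂), |Z| = 1980 Ω, ∠Z = 30.3°
|Y| = 1/|Z| = 504 μS

504 μS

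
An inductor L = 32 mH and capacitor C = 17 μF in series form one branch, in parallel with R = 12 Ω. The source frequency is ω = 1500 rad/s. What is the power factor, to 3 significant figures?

X_L = ωL = 48.0 Ω
X_C = 1/(ωC) = 39.2 Ω
Branch 1: Z₁ = R = 12.0 Ω
Branch 2 (series LC): Z₂ = j(X_L − X_C) = j8.78 Ω
Parallel: Z = Z₁Z₂/(Z₁+Z₂), |Z| = 7.09 Ω, ∠Z = 53.8°
cos φ = cos(53.8°) = 0.591

0.591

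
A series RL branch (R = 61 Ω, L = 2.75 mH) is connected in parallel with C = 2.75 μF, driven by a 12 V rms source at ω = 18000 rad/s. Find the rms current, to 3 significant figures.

X_L = ωL = 49.5 Ω
X_C = 1/(ωC) = 20.2 Ω
Branch 1 (R+jX_L): Z₁ = 61.0 + j49.5 Ω, |Z₁| = 78.6 Ω
Branch 2 (−jX_C): Z₂ = −j20.2 Ω
Parallel: Z = Z₁Z₂/(Z₁+Z₂), |Z| = 23.5 Ω, ∠Z = -76.6°
I = V/|Z| = 12/23.5 = 512 mA

512 mA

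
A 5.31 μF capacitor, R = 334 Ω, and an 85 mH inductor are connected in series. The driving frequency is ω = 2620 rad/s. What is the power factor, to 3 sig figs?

X_L = ωL = 223 Ω
X_C = 1/(ωC) = 71.9 Ω
Net reactance X = X_L − X_C = 151 Ω
Z = 334 + j151 Ω
|Z| = √(334² + 151²) = 366 Ω
∠Z = arctan(151/334) = 24.3°
cos φ = cos(24.3°) = 0.911

0.911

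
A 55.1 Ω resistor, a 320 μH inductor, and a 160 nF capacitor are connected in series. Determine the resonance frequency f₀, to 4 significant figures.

22.24 kHz

ω₀ = 1/√(LC) = 1/√(0.00032 × 1.6e-07) = 139800 rad/s
f₀ = ω₀/(2π) = 22.24 kHz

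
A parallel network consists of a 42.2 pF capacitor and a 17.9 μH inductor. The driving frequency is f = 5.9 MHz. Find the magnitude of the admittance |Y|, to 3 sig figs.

57.4 μS

ω = 2πf = 3.707e+07 rad/s
X_L = ωL = 664 Ω
X_C = 1/(ωC) = 639 Ω
Parallel: admittances add. Y = 1/(jωL) + jωC
Y = (0 + j5.74e-05) S
|Y| = 5.74e-05 S → |Z| = 1/|Y| = 17400 Ω, ∠Z = −∠Y = -90.0°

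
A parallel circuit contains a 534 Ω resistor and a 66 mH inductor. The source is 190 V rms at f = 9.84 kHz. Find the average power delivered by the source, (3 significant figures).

67.6 W

ω = 2πf = 61830 rad/s
X_L = ωL = 4080 Ω
Parallel: admittances add. Y = 1/R + 1/(jωL)
Y = (0.00187 − j0.000245) S
|Y| = 0.00189 S → |Z| = 1/|Y| = 529 Ω, ∠Z = −∠Y = 7.46°
I = V/|Z| = 359 mA
P = VI cos φ = 190 × 0.359 × cos(7.46°) = 67.6 W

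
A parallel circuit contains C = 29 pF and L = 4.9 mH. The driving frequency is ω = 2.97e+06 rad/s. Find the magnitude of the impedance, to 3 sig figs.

X_L = ωL = 14600 Ω
X_C = 1/(ωC) = 11600 Ω
Parallel: admittances add. Y = 1/(jωL) + jωC
Y = (0 + j1.74e-05) S
|Y| = 1.74e-05 S → |Z| = 1/|Y| = 57400 Ω, ∠Z = −∠Y = -90.0°

57400 Ω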